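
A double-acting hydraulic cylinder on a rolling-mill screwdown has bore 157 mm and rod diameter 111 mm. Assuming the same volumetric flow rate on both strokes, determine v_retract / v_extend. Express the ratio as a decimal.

Cap-side area A_cap = π/4 × (157 mm)² = 19360 mm^2
Rod-side annular area A_ann = π/4 × (157² − 111²) = 9682 mm^2
For equal Q, v ∝ 1/A, so v_ret/v_ext = A_cap/A_ann.

v_ret/v_ext ≈ 2.00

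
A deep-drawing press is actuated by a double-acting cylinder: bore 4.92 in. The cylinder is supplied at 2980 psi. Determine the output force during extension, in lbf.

F ≈ 56700 lbf

Cap-side area A_cap = π/4 × (4.92 in)² = 19.01 in^2
F = P × A_cap = 2980 psi × A_cap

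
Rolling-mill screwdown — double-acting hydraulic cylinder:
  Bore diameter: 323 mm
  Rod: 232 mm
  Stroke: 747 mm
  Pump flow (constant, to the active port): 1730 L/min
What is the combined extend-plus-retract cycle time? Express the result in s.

Cap-side area A_cap = π/4 × (323 mm)² = 81940 mm^2
Rod-side annular area A_ann = π/4 × (323² − 232²) = 39670 mm^2
t_ext = A_cap·L/Q = 2.123 s
t_ret = A_ann·L/Q = 1.028 s
t_cycle = t_ext + t_ret

t ≈ 3.15 s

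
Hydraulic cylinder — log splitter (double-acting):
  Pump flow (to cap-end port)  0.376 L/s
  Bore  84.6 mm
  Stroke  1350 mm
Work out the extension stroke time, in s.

t ≈ 20.2 s

Cap-side area A_cap = π/4 × (84.6 mm)² = 5621 mm^2
Swept volume V = A × L; t = V / Q = A·L / Q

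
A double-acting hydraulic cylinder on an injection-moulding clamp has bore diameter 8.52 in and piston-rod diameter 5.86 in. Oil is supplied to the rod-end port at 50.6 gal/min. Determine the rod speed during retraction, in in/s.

Rod-side annular area A_ann = π/4 × (8.52² − 5.86²) = 30.04 in^2
Flow into the rod-end port fills the annular volume.
v = Q / A

v ≈ 6.48 in/s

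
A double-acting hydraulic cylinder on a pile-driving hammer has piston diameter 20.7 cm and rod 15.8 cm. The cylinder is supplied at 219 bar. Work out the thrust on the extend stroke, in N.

Cap-side area A_cap = π/4 × (20.7 cm)² = 336.5 cm^2
F = P × A_cap = 219 bar × A_cap

F ≈ 7.37e5 N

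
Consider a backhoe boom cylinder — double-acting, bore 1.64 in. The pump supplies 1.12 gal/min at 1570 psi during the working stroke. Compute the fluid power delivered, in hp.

Hydraulic power = P × Q

W ≈ 1.03 hp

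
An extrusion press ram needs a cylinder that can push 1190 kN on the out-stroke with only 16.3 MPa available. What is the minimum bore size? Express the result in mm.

Extension force acts on the full piston face: F = P × (π/4)D².
D = √(4F / (πP)) = √(4 × 1190 kN / (π × 16.3 MPa))

D ≈ 305 mm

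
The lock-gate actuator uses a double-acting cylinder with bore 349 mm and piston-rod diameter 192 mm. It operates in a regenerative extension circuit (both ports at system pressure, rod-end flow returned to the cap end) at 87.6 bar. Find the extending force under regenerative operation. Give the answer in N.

With equal pressure on both faces, forces on the annular region cancel; the net push is pressure × rod cross-section.
Rod cross-section A_rod = π/4 × (192 mm)² = 28950 mm^2
F = P × A_rod

F ≈ 2.54e5 N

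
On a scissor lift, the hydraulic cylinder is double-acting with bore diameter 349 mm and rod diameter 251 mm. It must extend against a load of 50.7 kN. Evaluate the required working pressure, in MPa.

Cap-side area A_cap = π/4 × (349 mm)² = 95660 mm^2
P = F / A = 50.7 kN / A

P ≈ 0.530 MPa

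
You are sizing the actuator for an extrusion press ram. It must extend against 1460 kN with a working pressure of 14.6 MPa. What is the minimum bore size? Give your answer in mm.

Extension force acts on the full piston face: F = P × (π/4)D².
D = √(4F / (πP)) = √(4 × 1460 kN / (π × 14.6 MPa))

D ≈ 357 mm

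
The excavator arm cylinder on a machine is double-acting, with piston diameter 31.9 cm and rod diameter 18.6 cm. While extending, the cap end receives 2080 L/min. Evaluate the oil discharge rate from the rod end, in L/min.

Cap-side area A_cap = π/4 × (31.9 cm)² = 799.2 cm^2
Rod-side annular area A_ann = π/4 × (31.9² − 18.6²) = 527.5 cm^2
Piston speed v = Q_in/A_cap; rod-end outflow Q_out = v × A_ann = Q_in × A_ann/A_cap.

Q_out ≈ 1370 L/min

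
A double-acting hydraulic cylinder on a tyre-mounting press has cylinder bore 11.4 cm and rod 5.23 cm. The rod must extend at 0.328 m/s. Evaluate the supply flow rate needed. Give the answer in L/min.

Cap-side area A_cap = π/4 × (11.4 cm)² = 102.1 cm^2
Q = A × v

Q ≈ 201 L/min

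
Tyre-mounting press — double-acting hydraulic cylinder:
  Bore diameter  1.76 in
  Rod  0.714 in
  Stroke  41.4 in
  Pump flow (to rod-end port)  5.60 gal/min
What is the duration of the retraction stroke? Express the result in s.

Rod-side annular area A_ann = π/4 × (1.76² − 0.714²) = 2.032 in^2
Swept volume V = A × L; t = V / Q = A·L / Q

t ≈ 3.90 s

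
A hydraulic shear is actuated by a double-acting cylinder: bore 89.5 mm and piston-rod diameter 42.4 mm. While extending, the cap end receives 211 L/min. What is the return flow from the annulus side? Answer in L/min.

Q_out ≈ 164 L/min

Cap-side area A_cap = π/4 × (89.5 mm)² = 6291 mm^2
Rod-side annular area A_ann = π/4 × (89.5² − 42.4²) = 4879 mm^2
Piston speed v = Q_in/A_cap; rod-end outflow Q_out = v × A_ann = Q_in × A_ann/A_cap.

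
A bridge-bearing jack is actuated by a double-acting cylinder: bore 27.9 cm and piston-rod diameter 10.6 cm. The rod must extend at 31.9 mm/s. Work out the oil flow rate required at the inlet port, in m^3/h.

Cap-side area A_cap = π/4 × (27.9 cm)² = 611.4 cm^2
Q = A × v

Q ≈ 7.02 m^3/h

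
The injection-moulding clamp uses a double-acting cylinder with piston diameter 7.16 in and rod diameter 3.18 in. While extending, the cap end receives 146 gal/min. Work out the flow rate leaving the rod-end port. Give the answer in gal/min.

Cap-side area A_cap = π/4 × (7.16 in)² = 40.26 in^2
Rod-side annular area A_ann = π/4 × (7.16² − 3.18²) = 32.32 in^2
Piston speed v = Q_in/A_cap; rod-end outflow Q_out = v × A_ann = Q_in × A_ann/A_cap.

Q_out ≈ 117 gal/min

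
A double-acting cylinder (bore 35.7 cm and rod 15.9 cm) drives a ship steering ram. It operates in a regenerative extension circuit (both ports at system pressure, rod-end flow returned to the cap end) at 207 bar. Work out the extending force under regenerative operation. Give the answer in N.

F ≈ 4.11e5 N

With equal pressure on both faces, forces on the annular region cancel; the net push is pressure × rod cross-section.
Rod cross-section A_rod = π/4 × (15.9 cm)² = 198.6 cm^2
F = P × A_rod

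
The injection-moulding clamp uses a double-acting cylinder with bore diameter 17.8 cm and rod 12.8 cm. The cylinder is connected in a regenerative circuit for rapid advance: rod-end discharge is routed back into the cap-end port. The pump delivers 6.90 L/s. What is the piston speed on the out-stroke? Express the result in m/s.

v ≈ 0.536 m/s

In regeneration the rod-end outflow joins the pump flow into the cap end, so the net volume the pump must supply per unit advance equals the rod cross-section area.
Rod cross-section A_rod = π/4 × (12.8 cm)² = 128.7 cm^2
v = Q_pump / A_rod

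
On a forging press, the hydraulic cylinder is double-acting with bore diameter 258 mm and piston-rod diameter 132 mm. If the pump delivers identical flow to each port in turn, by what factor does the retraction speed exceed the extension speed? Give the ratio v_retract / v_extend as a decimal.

Cap-side area A_cap = π/4 × (258 mm)² = 52280 mm^2
Rod-side annular area A_ann = π/4 × (258² − 132²) = 38590 mm^2
For equal Q, v ∝ 1/A, so v_ret/v_ext = A_cap/A_ann.

v_ret/v_ext ≈ 1.35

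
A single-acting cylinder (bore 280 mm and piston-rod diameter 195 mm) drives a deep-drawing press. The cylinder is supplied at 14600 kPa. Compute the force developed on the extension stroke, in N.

F ≈ 8.99e5 N

Cap-side area A_cap = π/4 × (280 mm)² = 61580 mm^2
F = P × A_cap = 14600 kPa × A_cap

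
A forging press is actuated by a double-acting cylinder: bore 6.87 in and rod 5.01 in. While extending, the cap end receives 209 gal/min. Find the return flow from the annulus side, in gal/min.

Q_out ≈ 97.9 gal/min

Cap-side area A_cap = π/4 × (6.87 in)² = 37.07 in^2
Rod-side annular area A_ann = π/4 × (6.87² − 5.01²) = 17.35 in^2
Piston speed v = Q_in/A_cap; rod-end outflow Q_out = v × A_ann = Q_in × A_ann/A_cap.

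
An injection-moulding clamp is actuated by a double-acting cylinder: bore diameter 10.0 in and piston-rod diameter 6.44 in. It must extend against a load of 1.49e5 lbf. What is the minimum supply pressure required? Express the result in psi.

Cap-side area A_cap = π/4 × (10.0 in)² = 78.54 in^2
P = F / A = 1.49e5 lbf / A

P ≈ 1900 psi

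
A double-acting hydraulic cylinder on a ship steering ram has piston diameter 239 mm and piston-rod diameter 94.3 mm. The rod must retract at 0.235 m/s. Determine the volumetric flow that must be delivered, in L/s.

Q ≈ 8.90 L/s

Rod-side annular area A_ann = π/4 × (239² − 94.3²) = 37880 mm^2
Q = A × v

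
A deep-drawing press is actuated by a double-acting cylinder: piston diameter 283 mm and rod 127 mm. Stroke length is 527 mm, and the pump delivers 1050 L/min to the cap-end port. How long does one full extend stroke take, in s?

t ≈ 1.89 s

Cap-side area A_cap = π/4 × (283 mm)² = 62900 mm^2
Swept volume V = A × L; t = V / Q = A·L / Q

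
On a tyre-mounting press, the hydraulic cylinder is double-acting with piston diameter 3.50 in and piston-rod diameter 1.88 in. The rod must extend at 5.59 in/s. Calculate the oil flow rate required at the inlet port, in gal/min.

Q ≈ 14.0 gal/min

Cap-side area A_cap = π/4 × (3.50 in)² = 9.621 in^2
Q = A × v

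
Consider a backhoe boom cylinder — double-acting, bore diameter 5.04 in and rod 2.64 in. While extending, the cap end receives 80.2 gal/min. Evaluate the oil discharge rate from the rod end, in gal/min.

Cap-side area A_cap = π/4 × (5.04 in)² = 19.95 in^2
Rod-side annular area A_ann = π/4 × (5.04² − 2.64²) = 14.48 in^2
Piston speed v = Q_in/A_cap; rod-end outflow Q_out = v × A_ann = Q_in × A_ann/A_cap.

Q_out ≈ 58.2 gal/min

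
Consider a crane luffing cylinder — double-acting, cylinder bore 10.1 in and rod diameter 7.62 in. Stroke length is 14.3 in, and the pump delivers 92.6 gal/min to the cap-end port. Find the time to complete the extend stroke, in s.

t ≈ 3.21 s

Cap-side area A_cap = π/4 × (10.1 in)² = 80.12 in^2
Swept volume V = A × L; t = V / Q = A·L / Q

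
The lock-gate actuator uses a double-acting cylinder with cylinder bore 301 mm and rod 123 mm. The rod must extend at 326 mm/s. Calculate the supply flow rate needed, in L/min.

Cap-side area A_cap = π/4 × (301 mm)² = 71160 mm^2
Q = A × v

Q ≈ 1390 L/min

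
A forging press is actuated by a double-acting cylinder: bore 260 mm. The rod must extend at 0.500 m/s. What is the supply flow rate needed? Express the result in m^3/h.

Cap-side area A_cap = π/4 × (260 mm)² = 53090 mm^2
Q = A × v

Q ≈ 95.6 m^3/h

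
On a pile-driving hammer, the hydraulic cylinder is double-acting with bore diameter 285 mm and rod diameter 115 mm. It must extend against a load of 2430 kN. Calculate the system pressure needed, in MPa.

Cap-side area A_cap = π/4 × (285 mm)² = 63790 mm^2
P = F / A = 2430 kN / A

P ≈ 38.1 MPa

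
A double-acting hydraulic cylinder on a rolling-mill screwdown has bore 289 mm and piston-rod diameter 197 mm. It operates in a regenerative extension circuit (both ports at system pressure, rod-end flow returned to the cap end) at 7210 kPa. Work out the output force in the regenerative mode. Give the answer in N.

With equal pressure on both faces, forces on the annular region cancel; the net push is pressure × rod cross-section.
Rod cross-section A_rod = π/4 × (197 mm)² = 30480 mm^2
F = P × A_rod

F ≈ 2.20e5 N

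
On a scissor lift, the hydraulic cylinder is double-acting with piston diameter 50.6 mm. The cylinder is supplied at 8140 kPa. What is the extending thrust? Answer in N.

Cap-side area A_cap = π/4 × (50.6 mm)² = 2011 mm^2
F = P × A_cap = 8140 kPa × A_cap

F ≈ 16400 N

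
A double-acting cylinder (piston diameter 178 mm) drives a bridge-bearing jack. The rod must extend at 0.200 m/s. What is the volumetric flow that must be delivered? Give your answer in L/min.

Cap-side area A_cap = π/4 × (178 mm)² = 24880 mm^2
Q = A × v

Q ≈ 299 L/min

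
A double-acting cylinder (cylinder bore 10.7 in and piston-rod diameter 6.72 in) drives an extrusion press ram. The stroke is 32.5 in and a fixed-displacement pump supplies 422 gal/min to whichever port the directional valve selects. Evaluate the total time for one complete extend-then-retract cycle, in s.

Cap-side area A_cap = π/4 × (10.7 in)² = 89.92 in^2
Rod-side annular area A_ann = π/4 × (10.7² − 6.72²) = 54.45 in^2
t_ext = A_cap·L/Q = 1.799 s
t_ret = A_ann·L/Q = 1.089 s
t_cycle = t_ext + t_ret

t ≈ 2.89 s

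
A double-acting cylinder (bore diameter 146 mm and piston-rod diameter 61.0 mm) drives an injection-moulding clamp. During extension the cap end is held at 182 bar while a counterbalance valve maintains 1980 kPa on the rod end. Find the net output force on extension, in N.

F ≈ 2.77e5 N

Cap-side area A_cap = π/4 × (146 mm)² = 16740 mm^2
Rod-side annular area A_ann = π/4 × (146² − 61.0²) = 13820 mm^2
Net thrust = P_cap·A_cap − P_rod·A_ann = 3.047e5 N − 27360 N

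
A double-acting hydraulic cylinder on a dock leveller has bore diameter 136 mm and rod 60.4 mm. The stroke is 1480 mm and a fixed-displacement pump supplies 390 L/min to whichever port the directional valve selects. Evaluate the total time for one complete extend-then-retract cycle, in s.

t ≈ 5.96 s

Cap-side area A_cap = π/4 × (136 mm)² = 14530 mm^2
Rod-side annular area A_ann = π/4 × (136² − 60.4²) = 11660 mm^2
t_ext = A_cap·L/Q = 3.308 s
t_ret = A_ann·L/Q = 2.655 s
t_cycle = t_ext + t_ret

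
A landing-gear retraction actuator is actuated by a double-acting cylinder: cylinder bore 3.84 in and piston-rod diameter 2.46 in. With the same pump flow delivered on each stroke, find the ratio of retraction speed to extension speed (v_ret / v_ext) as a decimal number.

Cap-side area A_cap = π/4 × (3.84 in)² = 11.58 in^2
Rod-side annular area A_ann = π/4 × (3.84² − 2.46²) = 6.828 in^2
For equal Q, v ∝ 1/A, so v_ret/v_ext = A_cap/A_ann.

v_ret/v_ext ≈ 1.70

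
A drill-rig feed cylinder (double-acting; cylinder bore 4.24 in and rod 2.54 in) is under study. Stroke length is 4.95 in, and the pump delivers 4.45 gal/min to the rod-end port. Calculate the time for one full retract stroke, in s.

t ≈ 2.62 s

Rod-side annular area A_ann = π/4 × (4.24² − 2.54²) = 9.052 in^2
Swept volume V = A × L; t = V / Q = A·L / Q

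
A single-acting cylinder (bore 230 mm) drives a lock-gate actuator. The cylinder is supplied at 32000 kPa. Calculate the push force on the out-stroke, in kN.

F ≈ 1330 kN

Cap-side area A_cap = π/4 × (230 mm)² = 41550 mm^2
F = P × A_cap = 32000 kPa × A_cap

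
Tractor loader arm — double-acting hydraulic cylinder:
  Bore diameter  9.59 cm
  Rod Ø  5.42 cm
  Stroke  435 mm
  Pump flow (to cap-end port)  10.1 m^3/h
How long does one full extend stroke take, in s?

t ≈ 1.12 s

Cap-side area A_cap = π/4 × (9.59 cm)² = 72.23 cm^2
Swept volume V = A × L; t = V / Q = A·L / Q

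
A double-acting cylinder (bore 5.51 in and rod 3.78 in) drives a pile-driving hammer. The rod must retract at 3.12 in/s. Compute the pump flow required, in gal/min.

Q ≈ 10.2 gal/min

Rod-side annular area A_ann = π/4 × (5.51² − 3.78²) = 12.62 in^2
Q = A × v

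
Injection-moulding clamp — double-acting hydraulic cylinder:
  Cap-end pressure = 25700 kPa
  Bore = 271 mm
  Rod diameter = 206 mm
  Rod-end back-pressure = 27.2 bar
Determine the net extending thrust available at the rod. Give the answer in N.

Cap-side area A_cap = π/4 × (271 mm)² = 57680 mm^2
Rod-side annular area A_ann = π/4 × (271² − 206²) = 24350 mm^2
Net thrust = P_cap·A_cap − P_rod·A_ann = 1.482e6 N − 66240 N

F ≈ 1.42e6 N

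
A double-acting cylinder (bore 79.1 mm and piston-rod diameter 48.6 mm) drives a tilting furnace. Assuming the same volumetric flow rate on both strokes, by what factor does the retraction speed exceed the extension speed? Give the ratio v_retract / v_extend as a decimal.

Cap-side area A_cap = π/4 × (79.1 mm)² = 4914 mm^2
Rod-side annular area A_ann = π/4 × (79.1² − 48.6²) = 3059 mm^2
For equal Q, v ∝ 1/A, so v_ret/v_ext = A_cap/A_ann.

v_ret/v_ext ≈ 1.61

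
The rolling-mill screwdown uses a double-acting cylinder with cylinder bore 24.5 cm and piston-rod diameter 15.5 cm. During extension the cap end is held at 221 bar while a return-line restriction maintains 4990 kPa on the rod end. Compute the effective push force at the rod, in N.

Cap-side area A_cap = π/4 × (24.5 cm)² = 471.4 cm^2
Rod-side annular area A_ann = π/4 × (24.5² − 15.5²) = 282.7 cm^2
Net thrust = P_cap·A_cap − P_rod·A_ann = 1.042e6 N − 1.411e5 N

F ≈ 9.01e5 N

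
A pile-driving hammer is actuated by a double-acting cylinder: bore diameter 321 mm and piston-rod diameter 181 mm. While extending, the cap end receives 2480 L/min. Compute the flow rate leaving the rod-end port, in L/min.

Q_out ≈ 1690 L/min

Cap-side area A_cap = π/4 × (321 mm)² = 80930 mm^2
Rod-side annular area A_ann = π/4 × (321² − 181²) = 55200 mm^2
Piston speed v = Q_in/A_cap; rod-end outflow Q_out = v × A_ann = Q_in × A_ann/A_cap.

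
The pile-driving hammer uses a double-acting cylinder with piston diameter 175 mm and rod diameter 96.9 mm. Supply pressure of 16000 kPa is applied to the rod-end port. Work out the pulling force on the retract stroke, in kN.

F ≈ 267 kN

Rod-side annular area A_ann = π/4 × (175² − 96.9²) = 16680 mm^2
On retraction the pressure acts on the annular area (bore minus rod).
F = P × A_ann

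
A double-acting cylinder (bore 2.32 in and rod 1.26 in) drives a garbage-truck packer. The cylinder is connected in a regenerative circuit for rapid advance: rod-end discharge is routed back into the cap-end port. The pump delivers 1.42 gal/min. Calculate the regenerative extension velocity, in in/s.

In regeneration the rod-end outflow joins the pump flow into the cap end, so the net volume the pump must supply per unit advance equals the rod cross-section area.
Rod cross-section A_rod = π/4 × (1.26 in)² = 1.247 in^2
v = Q_pump / A_rod

v ≈ 4.38 in/s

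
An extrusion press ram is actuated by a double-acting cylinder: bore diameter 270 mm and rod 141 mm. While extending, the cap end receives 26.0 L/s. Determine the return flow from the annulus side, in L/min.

Cap-side area A_cap = π/4 × (270 mm)² = 57260 mm^2
Rod-side annular area A_ann = π/4 × (270² − 141²) = 41640 mm^2
Piston speed v = Q_in/A_cap; rod-end outflow Q_out = v × A_ann = Q_in × A_ann/A_cap.

Q_out ≈ 1130 L/min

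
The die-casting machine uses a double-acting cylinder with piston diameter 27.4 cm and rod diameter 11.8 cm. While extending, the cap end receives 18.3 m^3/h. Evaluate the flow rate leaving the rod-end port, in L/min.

Q_out ≈ 248 L/min

Cap-side area A_cap = π/4 × (27.4 cm)² = 589.6 cm^2
Rod-side annular area A_ann = π/4 × (27.4² − 11.8²) = 480.3 cm^2
Piston speed v = Q_in/A_cap; rod-end outflow Q_out = v × A_ann = Q_in × A_ann/A_cap.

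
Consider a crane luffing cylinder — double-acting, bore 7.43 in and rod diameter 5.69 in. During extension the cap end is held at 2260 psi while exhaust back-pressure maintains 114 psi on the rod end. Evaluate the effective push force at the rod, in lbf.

F ≈ 95900 lbf

Cap-side area A_cap = π/4 × (7.43 in)² = 43.36 in^2
Rod-side annular area A_ann = π/4 × (7.43² − 5.69²) = 17.93 in^2
Net thrust = P_cap·A_cap − P_rod·A_ann = 97990 lbf − 2044 lbf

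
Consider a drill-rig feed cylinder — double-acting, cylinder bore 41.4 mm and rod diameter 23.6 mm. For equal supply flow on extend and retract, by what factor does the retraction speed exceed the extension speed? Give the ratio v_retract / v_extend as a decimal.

Cap-side area A_cap = π/4 × (41.4 mm)² = 1346 mm^2
Rod-side annular area A_ann = π/4 × (41.4² − 23.6²) = 908.7 mm^2
For equal Q, v ∝ 1/A, so v_ret/v_ext = A_cap/A_ann.

v_ret/v_ext ≈ 1.48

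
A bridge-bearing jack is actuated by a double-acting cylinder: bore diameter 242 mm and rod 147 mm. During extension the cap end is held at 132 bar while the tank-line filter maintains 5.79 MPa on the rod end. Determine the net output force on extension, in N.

F ≈ 4.39e5 N

Cap-side area A_cap = π/4 × (242 mm)² = 46000 mm^2
Rod-side annular area A_ann = π/4 × (242² − 147²) = 29020 mm^2
Net thrust = P_cap·A_cap − P_rod·A_ann = 6.071e5 N − 1.681e5 N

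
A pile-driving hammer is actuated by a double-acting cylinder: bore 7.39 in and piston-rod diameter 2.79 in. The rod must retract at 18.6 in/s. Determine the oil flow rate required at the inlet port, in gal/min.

Rod-side annular area A_ann = π/4 × (7.39² − 2.79²) = 36.78 in^2
Q = A × v

Q ≈ 178 gal/min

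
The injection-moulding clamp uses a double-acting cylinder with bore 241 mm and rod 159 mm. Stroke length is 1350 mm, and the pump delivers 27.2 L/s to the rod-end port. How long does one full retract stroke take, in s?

Rod-side annular area A_ann = π/4 × (241² − 159²) = 25760 mm^2
Swept volume V = A × L; t = V / Q = A·L / Q

t ≈ 1.28 s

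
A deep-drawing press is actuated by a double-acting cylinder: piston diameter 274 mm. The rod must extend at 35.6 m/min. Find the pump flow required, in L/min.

Q ≈ 2100 L/min

Cap-side area A_cap = π/4 × (274 mm)² = 58960 mm^2
Q = A × v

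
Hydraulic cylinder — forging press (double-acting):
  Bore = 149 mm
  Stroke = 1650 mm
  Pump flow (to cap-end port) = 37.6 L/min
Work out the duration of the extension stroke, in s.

t ≈ 45.9 s

Cap-side area A_cap = π/4 × (149 mm)² = 17440 mm^2
Swept volume V = A × L; t = V / Q = A·L / Q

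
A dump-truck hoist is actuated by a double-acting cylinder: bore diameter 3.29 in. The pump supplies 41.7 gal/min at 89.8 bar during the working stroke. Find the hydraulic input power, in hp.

Hydraulic power = P × Q

W ≈ 31.7 hp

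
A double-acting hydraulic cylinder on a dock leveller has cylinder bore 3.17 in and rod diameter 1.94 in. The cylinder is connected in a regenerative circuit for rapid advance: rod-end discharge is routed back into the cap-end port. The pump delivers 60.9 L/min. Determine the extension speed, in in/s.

In regeneration the rod-end outflow joins the pump flow into the cap end, so the net volume the pump must supply per unit advance equals the rod cross-section area.
Rod cross-section A_rod = π/4 × (1.94 in)² = 2.956 in^2
v = Q_pump / A_rod

v ≈ 21.0 in/s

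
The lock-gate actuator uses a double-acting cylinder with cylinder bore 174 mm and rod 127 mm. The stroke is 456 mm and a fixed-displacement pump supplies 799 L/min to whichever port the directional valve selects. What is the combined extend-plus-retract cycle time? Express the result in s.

t ≈ 1.19 s

Cap-side area A_cap = π/4 × (174 mm)² = 23780 mm^2
Rod-side annular area A_ann = π/4 × (174² − 127²) = 11110 mm^2
t_ext = A_cap·L/Q = 0.8142 s
t_ret = A_ann·L/Q = 0.3805 s
t_cycle = t_ext + t_ret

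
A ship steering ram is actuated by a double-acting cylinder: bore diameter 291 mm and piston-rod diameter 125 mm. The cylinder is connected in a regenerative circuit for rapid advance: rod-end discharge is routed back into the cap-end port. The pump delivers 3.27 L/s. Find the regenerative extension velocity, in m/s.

v ≈ 0.266 m/s

In regeneration the rod-end outflow joins the pump flow into the cap end, so the net volume the pump must supply per unit advance equals the rod cross-section area.
Rod cross-section A_rod = π/4 × (125 mm)² = 12270 mm^2
v = Q_pump / A_rod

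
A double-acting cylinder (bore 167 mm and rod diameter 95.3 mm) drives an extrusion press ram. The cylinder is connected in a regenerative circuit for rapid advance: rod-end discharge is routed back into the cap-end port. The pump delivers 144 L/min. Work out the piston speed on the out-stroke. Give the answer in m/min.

v ≈ 20.2 m/min

In regeneration the rod-end outflow joins the pump flow into the cap end, so the net volume the pump must supply per unit advance equals the rod cross-section area.
Rod cross-section A_rod = π/4 × (95.3 mm)² = 7133 mm^2
v = Q_pump / A_rod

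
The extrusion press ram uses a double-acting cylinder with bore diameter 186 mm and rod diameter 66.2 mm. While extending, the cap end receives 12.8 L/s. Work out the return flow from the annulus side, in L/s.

Cap-side area A_cap = π/4 × (186 mm)² = 27170 mm^2
Rod-side annular area A_ann = π/4 × (186² − 66.2²) = 23730 mm^2
Piston speed v = Q_in/A_cap; rod-end outflow Q_out = v × A_ann = Q_in × A_ann/A_cap.

Q_out ≈ 11.2 L/s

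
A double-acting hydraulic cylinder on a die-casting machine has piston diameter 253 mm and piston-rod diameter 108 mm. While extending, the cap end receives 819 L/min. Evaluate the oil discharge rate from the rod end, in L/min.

Q_out ≈ 670 L/min

Cap-side area A_cap = π/4 × (253 mm)² = 50270 mm^2
Rod-side annular area A_ann = π/4 × (253² − 108²) = 41110 mm^2
Piston speed v = Q_in/A_cap; rod-end outflow Q_out = v × A_ann = Q_in × A_ann/A_cap.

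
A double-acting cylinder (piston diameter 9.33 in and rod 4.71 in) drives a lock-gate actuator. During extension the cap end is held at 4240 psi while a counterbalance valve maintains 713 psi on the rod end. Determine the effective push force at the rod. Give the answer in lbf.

F ≈ 2.54e5 lbf

Cap-side area A_cap = π/4 × (9.33 in)² = 68.37 in^2
Rod-side annular area A_ann = π/4 × (9.33² − 4.71²) = 50.94 in^2
Net thrust = P_cap·A_cap − P_rod·A_ann = 2.899e5 lbf − 36320 lbf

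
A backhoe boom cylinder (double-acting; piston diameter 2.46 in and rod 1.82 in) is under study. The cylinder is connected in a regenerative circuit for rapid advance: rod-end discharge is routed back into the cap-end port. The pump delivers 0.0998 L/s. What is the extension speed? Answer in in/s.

In regeneration the rod-end outflow joins the pump flow into the cap end, so the net volume the pump must supply per unit advance equals the rod cross-section area.
Rod cross-section A_rod = π/4 × (1.82 in)² = 2.602 in^2
v = Q_pump / A_rod

v ≈ 2.34 in/s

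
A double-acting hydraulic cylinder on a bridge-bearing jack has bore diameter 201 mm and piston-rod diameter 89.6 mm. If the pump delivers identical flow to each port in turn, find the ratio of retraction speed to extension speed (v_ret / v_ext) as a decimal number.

Cap-side area A_cap = π/4 × (201 mm)² = 31730 mm^2
Rod-side annular area A_ann = π/4 × (201² − 89.6²) = 25430 mm^2
For equal Q, v ∝ 1/A, so v_ret/v_ext = A_cap/A_ann.

v_ret/v_ext ≈ 1.25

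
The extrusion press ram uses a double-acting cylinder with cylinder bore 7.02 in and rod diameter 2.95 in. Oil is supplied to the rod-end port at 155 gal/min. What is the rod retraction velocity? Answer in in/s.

Rod-side annular area A_ann = π/4 × (7.02² − 2.95²) = 31.87 in^2
Flow into the rod-end port fills the annular volume.
v = Q / A

v ≈ 18.7 in/s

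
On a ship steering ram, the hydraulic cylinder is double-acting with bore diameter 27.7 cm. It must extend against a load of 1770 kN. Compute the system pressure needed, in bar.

P ≈ 294 bar

Cap-side area A_cap = π/4 × (27.7 cm)² = 602.6 cm^2
P = F / A = 1770 kN / A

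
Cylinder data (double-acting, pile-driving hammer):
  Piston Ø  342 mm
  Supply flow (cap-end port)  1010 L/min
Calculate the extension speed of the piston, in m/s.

Cap-side area A_cap = π/4 × (342 mm)² = 91860 mm^2
v = Q / A

v ≈ 0.183 m/s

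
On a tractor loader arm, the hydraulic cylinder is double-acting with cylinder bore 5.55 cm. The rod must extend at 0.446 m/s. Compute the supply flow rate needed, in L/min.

Cap-side area A_cap = π/4 × (5.55 cm)² = 24.19 cm^2
Q = A × v

Q ≈ 64.7 L/min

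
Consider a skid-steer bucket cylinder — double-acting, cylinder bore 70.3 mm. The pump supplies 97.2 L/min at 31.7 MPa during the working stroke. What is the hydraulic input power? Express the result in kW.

Hydraulic power = P × Q

W ≈ 51.4 kW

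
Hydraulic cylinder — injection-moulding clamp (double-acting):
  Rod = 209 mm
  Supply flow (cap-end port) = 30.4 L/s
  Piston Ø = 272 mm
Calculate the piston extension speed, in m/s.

Cap-side area A_cap = π/4 × (272 mm)² = 58110 mm^2
v = Q / A

v ≈ 0.523 m/s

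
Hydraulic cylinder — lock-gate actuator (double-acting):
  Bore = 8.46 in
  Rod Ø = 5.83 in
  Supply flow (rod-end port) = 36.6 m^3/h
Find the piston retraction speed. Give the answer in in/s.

v ≈ 21.0 in/s

Rod-side annular area A_ann = π/4 × (8.46² − 5.83²) = 29.52 in^2
Flow into the rod-end port fills the annular volume.
v = Q / A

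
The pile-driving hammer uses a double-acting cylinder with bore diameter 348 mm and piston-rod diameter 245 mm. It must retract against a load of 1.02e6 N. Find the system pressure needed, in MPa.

P ≈ 21.3 MPa

Rod-side annular area A_ann = π/4 × (348² − 245²) = 47970 mm^2
Retraction: pressure acts on the annular area.
P = F / A = 1.02e6 N / A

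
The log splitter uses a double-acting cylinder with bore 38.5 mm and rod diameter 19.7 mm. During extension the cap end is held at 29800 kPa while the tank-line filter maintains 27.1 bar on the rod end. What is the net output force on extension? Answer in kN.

F ≈ 32.4 kN

Cap-side area A_cap = π/4 × (38.5 mm)² = 1164 mm^2
Rod-side annular area A_ann = π/4 × (38.5² − 19.7²) = 859.4 mm^2
Net thrust = P_cap·A_cap − P_rod·A_ann = 34.69 kN − 2.329 kN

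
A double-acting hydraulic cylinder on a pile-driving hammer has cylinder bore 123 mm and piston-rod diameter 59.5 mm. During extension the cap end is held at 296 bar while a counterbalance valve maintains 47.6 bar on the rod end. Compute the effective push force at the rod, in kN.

Cap-side area A_cap = π/4 × (123 mm)² = 11880 mm^2
Rod-side annular area A_ann = π/4 × (123² − 59.5²) = 9102 mm^2
Net thrust = P_cap·A_cap − P_rod·A_ann = 351.7 kN − 43.32 kN

F ≈ 308 kN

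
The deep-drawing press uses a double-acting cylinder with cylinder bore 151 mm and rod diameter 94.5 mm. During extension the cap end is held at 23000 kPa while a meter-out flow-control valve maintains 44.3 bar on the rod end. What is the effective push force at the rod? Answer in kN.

F ≈ 364 kN

Cap-side area A_cap = π/4 × (151 mm)² = 17910 mm^2
Rod-side annular area A_ann = π/4 × (151² − 94.5²) = 10890 mm^2
Net thrust = P_cap·A_cap − P_rod·A_ann = 411.9 kN − 48.26 kN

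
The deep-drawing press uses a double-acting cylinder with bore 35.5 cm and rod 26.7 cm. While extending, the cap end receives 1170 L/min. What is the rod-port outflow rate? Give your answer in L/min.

Cap-side area A_cap = π/4 × (35.5 cm)² = 989.8 cm^2
Rod-side annular area A_ann = π/4 × (35.5² − 26.7²) = 429.9 cm^2
Piston speed v = Q_in/A_cap; rod-end outflow Q_out = v × A_ann = Q_in × A_ann/A_cap.

Q_out ≈ 508 L/min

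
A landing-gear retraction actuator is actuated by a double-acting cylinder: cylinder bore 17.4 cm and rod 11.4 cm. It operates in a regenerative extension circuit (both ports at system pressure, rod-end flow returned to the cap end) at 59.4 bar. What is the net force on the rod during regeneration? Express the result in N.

With equal pressure on both faces, forces on the annular region cancel; the net push is pressure × rod cross-section.
Rod cross-section A_rod = π/4 × (11.4 cm)² = 102.1 cm^2
F = P × A_rod

F ≈ 60600 N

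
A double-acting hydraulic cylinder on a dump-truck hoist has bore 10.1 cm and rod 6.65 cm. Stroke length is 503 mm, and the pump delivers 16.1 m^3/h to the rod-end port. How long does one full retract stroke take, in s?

t ≈ 0.510 s

Rod-side annular area A_ann = π/4 × (10.1² − 6.65²) = 45.39 cm^2
Swept volume V = A × L; t = V / Q = A·L / Q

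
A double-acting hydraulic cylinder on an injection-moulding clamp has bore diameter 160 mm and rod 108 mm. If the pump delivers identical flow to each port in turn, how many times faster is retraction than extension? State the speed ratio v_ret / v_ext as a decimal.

Cap-side area A_cap = π/4 × (160 mm)² = 20110 mm^2
Rod-side annular area A_ann = π/4 × (160² − 108²) = 10950 mm^2
For equal Q, v ∝ 1/A, so v_ret/v_ext = A_cap/A_ann.

v_ret/v_ext ≈ 1.84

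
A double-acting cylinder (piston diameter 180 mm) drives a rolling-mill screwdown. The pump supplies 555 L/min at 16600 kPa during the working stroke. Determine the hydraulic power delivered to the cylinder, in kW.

W ≈ 154 kW

Hydraulic power = P × Q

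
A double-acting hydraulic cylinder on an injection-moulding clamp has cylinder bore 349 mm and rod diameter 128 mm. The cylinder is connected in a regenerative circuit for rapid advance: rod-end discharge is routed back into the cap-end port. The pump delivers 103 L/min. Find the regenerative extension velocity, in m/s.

In regeneration the rod-end outflow joins the pump flow into the cap end, so the net volume the pump must supply per unit advance equals the rod cross-section area.
Rod cross-section A_rod = π/4 × (128 mm)² = 12870 mm^2
v = Q_pump / A_rod

v ≈ 0.133 m/s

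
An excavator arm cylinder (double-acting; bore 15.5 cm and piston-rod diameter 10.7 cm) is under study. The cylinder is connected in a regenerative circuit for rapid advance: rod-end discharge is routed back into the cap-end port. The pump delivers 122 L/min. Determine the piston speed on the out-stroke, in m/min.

In regeneration the rod-end outflow joins the pump flow into the cap end, so the net volume the pump must supply per unit advance equals the rod cross-section area.
Rod cross-section A_rod = π/4 × (10.7 cm)² = 89.92 cm^2
v = Q_pump / A_rod

v ≈ 13.6 m/min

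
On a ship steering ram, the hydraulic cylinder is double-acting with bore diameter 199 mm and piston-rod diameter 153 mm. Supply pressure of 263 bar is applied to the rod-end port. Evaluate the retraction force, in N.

Rod-side annular area A_ann = π/4 × (199² − 153²) = 12720 mm^2
On retraction the pressure acts on the annular area (bore minus rod).
F = P × A_ann

F ≈ 3.34e5 N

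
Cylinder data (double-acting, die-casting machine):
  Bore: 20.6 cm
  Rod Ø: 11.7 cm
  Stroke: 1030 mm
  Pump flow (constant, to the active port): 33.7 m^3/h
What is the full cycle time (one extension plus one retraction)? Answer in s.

t ≈ 6.15 s

Cap-side area A_cap = π/4 × (20.6 cm)² = 333.3 cm^2
Rod-side annular area A_ann = π/4 × (20.6² − 11.7²) = 225.8 cm^2
t_ext = A_cap·L/Q = 3.667 s
t_ret = A_ann·L/Q = 2.484 s
t_cycle = t_ext + t_ret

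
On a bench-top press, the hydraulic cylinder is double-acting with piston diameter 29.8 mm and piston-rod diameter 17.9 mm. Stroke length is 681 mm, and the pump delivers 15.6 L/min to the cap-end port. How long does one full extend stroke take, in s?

t ≈ 1.83 s

Cap-side area A_cap = π/4 × (29.8 mm)² = 697.5 mm^2
Swept volume V = A × L; t = V / Q = A·L / Q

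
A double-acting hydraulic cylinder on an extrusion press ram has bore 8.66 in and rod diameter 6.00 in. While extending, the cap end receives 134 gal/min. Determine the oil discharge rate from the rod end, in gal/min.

Q_out ≈ 69.7 gal/min

Cap-side area A_cap = π/4 × (8.66 in)² = 58.90 in^2
Rod-side annular area A_ann = π/4 × (8.66² − 6.00²) = 30.63 in^2
Piston speed v = Q_in/A_cap; rod-end outflow Q_out = v × A_ann = Q_in × A_ann/A_cap.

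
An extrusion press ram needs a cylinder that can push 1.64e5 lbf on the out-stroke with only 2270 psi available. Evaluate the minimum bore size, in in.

D ≈ 9.59 in

Extension force acts on the full piston face: F = P × (π/4)D².
D = √(4F / (πP)) = √(4 × 1.64e5 lbf / (π × 2270 psi))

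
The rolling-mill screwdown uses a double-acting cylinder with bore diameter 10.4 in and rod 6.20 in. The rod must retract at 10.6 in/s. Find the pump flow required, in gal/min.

Q ≈ 151 gal/min

Rod-side annular area A_ann = π/4 × (10.4² − 6.20²) = 54.76 in^2
Q = A × v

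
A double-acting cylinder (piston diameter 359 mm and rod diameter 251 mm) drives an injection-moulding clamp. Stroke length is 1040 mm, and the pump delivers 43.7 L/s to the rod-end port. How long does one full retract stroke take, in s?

Rod-side annular area A_ann = π/4 × (359² − 251²) = 51740 mm^2
Swept volume V = A × L; t = V / Q = A·L / Q

t ≈ 1.23 s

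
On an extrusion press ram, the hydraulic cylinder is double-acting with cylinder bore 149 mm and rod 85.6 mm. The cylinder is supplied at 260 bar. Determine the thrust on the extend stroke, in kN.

F ≈ 453 kN

Cap-side area A_cap = π/4 × (149 mm)² = 17440 mm^2
F = P × A_cap = 260 bar × A_cap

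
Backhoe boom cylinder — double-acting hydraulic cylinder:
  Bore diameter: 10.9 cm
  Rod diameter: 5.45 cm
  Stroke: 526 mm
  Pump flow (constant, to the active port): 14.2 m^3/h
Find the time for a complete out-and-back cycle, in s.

Cap-side area A_cap = π/4 × (10.9 cm)² = 93.31 cm^2
Rod-side annular area A_ann = π/4 × (10.9² − 5.45²) = 69.98 cm^2
t_ext = A_cap·L/Q = 1.244 s
t_ret = A_ann·L/Q = 0.9333 s
t_cycle = t_ext + t_ret

t ≈ 2.18 s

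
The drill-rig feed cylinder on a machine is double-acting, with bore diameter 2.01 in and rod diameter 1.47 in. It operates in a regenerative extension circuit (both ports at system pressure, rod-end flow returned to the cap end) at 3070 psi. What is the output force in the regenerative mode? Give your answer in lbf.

F ≈ 5210 lbf

With equal pressure on both faces, forces on the annular region cancel; the net push is pressure × rod cross-section.
Rod cross-section A_rod = π/4 × (1.47 in)² = 1.697 in^2
F = P × A_rod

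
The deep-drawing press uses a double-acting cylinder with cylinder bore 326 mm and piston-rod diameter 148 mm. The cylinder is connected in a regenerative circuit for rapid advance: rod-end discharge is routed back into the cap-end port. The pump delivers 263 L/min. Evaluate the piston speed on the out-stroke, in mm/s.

v ≈ 255 mm/s

In regeneration the rod-end outflow joins the pump flow into the cap end, so the net volume the pump must supply per unit advance equals the rod cross-section area.
Rod cross-section A_rod = π/4 × (148 mm)² = 17200 mm^2
v = Q_pump / A_rod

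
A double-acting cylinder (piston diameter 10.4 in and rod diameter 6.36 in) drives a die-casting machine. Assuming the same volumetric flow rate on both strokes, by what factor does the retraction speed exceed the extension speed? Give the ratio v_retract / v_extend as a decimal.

v_ret/v_ext ≈ 1.60

Cap-side area A_cap = π/4 × (10.4 in)² = 84.95 in^2
Rod-side annular area A_ann = π/4 × (10.4² − 6.36²) = 53.18 in^2
For equal Q, v ∝ 1/A, so v_ret/v_ext = A_cap/A_ann.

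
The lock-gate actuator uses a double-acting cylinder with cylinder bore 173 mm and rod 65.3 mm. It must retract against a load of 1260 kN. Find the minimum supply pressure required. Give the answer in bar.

Rod-side annular area A_ann = π/4 × (173² − 65.3²) = 20160 mm^2
Retraction: pressure acts on the annular area.
P = F / A = 1260 kN / A

P ≈ 625 bar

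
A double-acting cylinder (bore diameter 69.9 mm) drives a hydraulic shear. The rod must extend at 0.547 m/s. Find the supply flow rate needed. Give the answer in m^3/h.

Cap-side area A_cap = π/4 × (69.9 mm)² = 3837 mm^2
Q = A × v

Q ≈ 7.56 m^3/h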